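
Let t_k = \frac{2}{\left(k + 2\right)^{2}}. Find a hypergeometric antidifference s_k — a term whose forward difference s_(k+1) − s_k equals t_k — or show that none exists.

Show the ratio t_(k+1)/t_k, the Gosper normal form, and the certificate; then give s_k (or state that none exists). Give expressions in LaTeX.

The ratio is (k + 2)**2/(k + 3)**2.
Take A(k)=k**2 + 4*k + 4, B(k)=k**2 + 6*k + 9, C(k)=1.
Solve (k**2 + 4*k + 4)·f(k+1) − (k**2 + 4*k + 4)·f(k) = 1.
Degrees (2,2,0) ⇒ d ≤ 0.
Generic f = c0 gives residual -1; -1 = 0 cannot hold, so t_k is not Gosper-summable.

no hypergeometric antidifference exists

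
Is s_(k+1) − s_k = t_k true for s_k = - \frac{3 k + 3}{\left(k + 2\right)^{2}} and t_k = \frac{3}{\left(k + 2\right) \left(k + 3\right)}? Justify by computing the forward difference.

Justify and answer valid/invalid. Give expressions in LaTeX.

Invalid: residual \frac{3 \left(- 2 k - 5\right)}{k^{4} + 10 k^{3} + 37 k^{2} + 60 k + 36} ≠ 0.

s_(k+1) = 3*(-k - 2)/(k + 3)**2
s_(k+1) − s_k = 3*(k**2 + 3*k + 1)/(k**4 + 10*k**3 + 37*k**2 + 60*k + 36)
(s_(k+1) − s_k) − t_k = 3*(-2*k - 5)/(k**4 + 10*k**3 + 37*k**2 + 60*k + 36)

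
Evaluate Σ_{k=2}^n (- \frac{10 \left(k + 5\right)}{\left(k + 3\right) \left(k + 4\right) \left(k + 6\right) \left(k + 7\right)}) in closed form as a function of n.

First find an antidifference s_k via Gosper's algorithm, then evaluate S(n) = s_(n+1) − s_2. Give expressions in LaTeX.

S(n) = \frac{- n^{2} - 11 n + 12}{8 \left(n^{2} + 11 n + 28\right)}

The ratio is (k + 3)*(k + 6)**2/((k + 5)**2*(k + 8)).
So A=k + 3 and B=k + 8, with C=k**2 + 10*k + 25.
Key eq: (k + 3)·f(k+1) = (k + 7)·f(k) + (k**2 + 10*k + 25).
Degrees (1,1,2) ⇒ d ≤ 4.
A polynomial solution: f(k) = k*(k + 4)*(k + 5)*(k + 9)/36.
Then R = B(k−1)f/C = k*(k + 4)*(k + 7)*(k + 9)/(36*(k + 5)), so s_k = R(k)·t_k = 5*k*(-k - 9)/(18*(k**2 + 9*k + 18)).
s_(k+1) − s_k = 10*(-k - 5)/(k**4 + 20*k**3 + 145*k**2 + 450*k + 504) = t_k.
Σ_(k=2)^n t_k = s_(n+1) − s_(2) = (5*(-n**2 - 11*n - 10)/(18*(n**2 + 11*n + 28))) − (-11/72), i.e. (-n**2 - 11*n + 12)/(8*(n**2 + 11*n + 28)).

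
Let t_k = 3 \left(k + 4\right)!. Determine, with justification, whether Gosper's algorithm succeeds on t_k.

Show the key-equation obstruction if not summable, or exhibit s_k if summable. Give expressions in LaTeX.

The ratio is k + 5.
Normal form (A,B,C) = (k + 5, 1, 1).
f must satisfy (k + 5)·f(k+1) − (1)·f(k) = 1.
Bound: deg f ≤ -1.
Negative degree bound (-1): no f exists, t_k not Gosper-summable.

No — key equation has no polynomial f.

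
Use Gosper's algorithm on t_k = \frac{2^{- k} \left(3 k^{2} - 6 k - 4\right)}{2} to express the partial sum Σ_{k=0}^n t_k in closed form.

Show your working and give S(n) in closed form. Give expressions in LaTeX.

S(n) = 2^{- n - 1} \left(- 2^{n + 1} - 3 n^{2} - 6 n - 2\right)

t_(k+1)/t_k = (3*k**2 - 7)/(2*(3*k**2 - 6*k - 4)).
Normal form (A,B,C) = (1/2, 1, k**2 - 2*k - 4/3).
f must satisfy (1/2)·f(k+1) − (1)·f(k) = k**2 - 2*k - 4/3.
Degrees (0,0,2) ⇒ d ≤ 2.
A polynomial solution: f(k) = -2*(3*k**2 - 1)/3.
Get s_k = R·t_k = (1 - 3*k**2)/2**k with R(k) = B(k−1)f(k)/C(k) = -2*(3*k**2 - 1)/(3*k**2 - 6*k - 4).
s_(k+1) − s_k = (3*k**2 - 6*k - 4)/(2*2**k) = t_k.
Evaluate: s_(n+1) = 2**(-n - 1)*(-3*n**2 - 6*n - 2); subtract s_(0) = 1 ⇒ S(n) = 2**(-n - 1)*(-2**(n + 1) - 3*n**2 - 6*n - 2).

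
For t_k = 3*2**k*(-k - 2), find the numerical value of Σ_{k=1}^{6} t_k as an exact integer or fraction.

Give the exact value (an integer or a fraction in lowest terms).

Ratio r(k) = 2*(k + 3)/(k + 2).
A = 2, B = 1, C = k + 2.
f must satisfy (2)·f(k+1) − (1)·f(k) = k + 2.
Bound: deg f ≤ 1.
Match coefficients ⇒ f(k) = k.
Get s_k = R·t_k = -3*2**k*k with R(k) = B(k−1)f(k)/C(k) = k/(k + 2).
Check: Δs_k = 3*2**k*(-k - 2). ✓
Telescoping: Σ = s_(7) − s_(1) = -2688 − (-6) = -2682.

Σ = -2682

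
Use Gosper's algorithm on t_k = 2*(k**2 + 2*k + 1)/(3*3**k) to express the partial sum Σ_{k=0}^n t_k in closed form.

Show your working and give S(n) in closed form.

The ratio is (k**2 + 4*k + 4)/(3*(k**2 + 2*k + 1)).
A = 1/3, B = 1, C = k**2 + 2*k + 1.
Set up (1/3)·f(k+1) − (1)·f(k) − (k**2 + 2*k + 1) = 0.
Degrees (0,0,2) ⇒ d ≤ 2.
Coefficient equations give f(k) = -3*(k**2 + 3*k + 3)/2.
Get s_k = R·t_k = (-k**2 - 3*k - 3)/3**k with R(k) = B(k−1)f(k)/C(k) = -3*(k**2 + 3*k + 3)/(2*(k + 1)**2).
s_(k+1) − s_k = 2*(k**2 + 2*k + 1)/(3*3**k) = t_k.
s_(n+1) = 3**(-n - 1)*(-n**2 - 5*n - 7) and s_(0) = -3, so S(n) = 3**(-n - 1)*(3**(n + 2) - n**2 - 5*n - 7).

S(n) = 3**(-n - 1)*(3**(n + 2) - n**2 - 5*n - 7)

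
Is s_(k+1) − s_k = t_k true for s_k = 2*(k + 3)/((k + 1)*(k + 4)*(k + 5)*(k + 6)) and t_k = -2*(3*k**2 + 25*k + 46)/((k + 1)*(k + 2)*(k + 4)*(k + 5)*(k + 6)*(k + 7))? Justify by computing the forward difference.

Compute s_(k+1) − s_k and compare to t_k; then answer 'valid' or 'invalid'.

Invalid: residual 8*(2*k + 5)/(k**6 + 25*k**5 + 247*k**4 + 1219*k**3 + 3112*k**2 + 3796*k + 1680) ≠ 0.

s_(k+1) = 2*(k + 4)/((k + 2)*(k + 5)*(k + 6)*(k + 7))
s_(k+1) − s_k = 2*(-3*k**2 - 17*k - 26)/(k**6 + 25*k**5 + 247*k**4 + 1219*k**3 + 3112*k**2 + 3796*k + 1680)
(s_(k+1) − s_k) − t_k = 8*(2*k + 5)/(k**6 + 25*k**5 + 247*k**4 + 1219*k**3 + 3112*k**2 + 3796*k + 1680)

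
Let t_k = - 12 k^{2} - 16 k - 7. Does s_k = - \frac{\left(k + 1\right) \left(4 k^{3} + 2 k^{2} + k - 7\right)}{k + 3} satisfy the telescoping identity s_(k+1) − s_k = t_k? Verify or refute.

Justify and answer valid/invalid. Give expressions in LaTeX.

s_(k+1) = k*(-4*k**3 - 22*k**2 - 45*k - 34)/(k + 4)
s_(k+1) − s_k = (-12*k**4 - 84*k**3 - 163*k**2 - 133*k - 28)/(k**2 + 7*k + 12)
(s_(k+1) − s_k) − t_k = 4*(4*k**3 + 25*k**2 + 27*k + 14)/(k**2 + 7*k + 12)

Invalid: residual \frac{4 \left(4 k^{3} + 25 k^{2} + 27 k + 14\right)}{k^{2} + 7 k + 12} ≠ 0.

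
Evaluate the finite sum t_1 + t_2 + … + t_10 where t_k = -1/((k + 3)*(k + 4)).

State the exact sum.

Σ = -5/28

t_(k+1)/t_k = (k + 3)/(k + 5).
A = k + 3, B = k + 5, C = 1.
f must satisfy (k + 3)·f(k+1) − (k + 4)·f(k) = 1.
From deg A=1, deg B=1, deg C=0: d=1.
Solving with deg f ≤ 1: f(k) = k/3.
Certificate R = B(k−1)f/C = k*(k + 4)/3 gives s_k = -k/(3*k + 9).
s_(k+1) − s_k = -1/(k**2 + 7*k + 12) = t_k.
Sum = s_(11) − s_(1); s_(11) = -11/42, s_(1) = -1/12 ⇒ -5/28.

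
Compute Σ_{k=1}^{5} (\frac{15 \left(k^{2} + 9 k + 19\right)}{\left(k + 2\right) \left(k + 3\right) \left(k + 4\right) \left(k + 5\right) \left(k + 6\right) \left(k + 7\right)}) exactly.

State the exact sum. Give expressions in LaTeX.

The ratio is (k + 2)*(9*k + (k + 1)**2 + 28)/((k + 8)*(k**2 + 9*k + 19)).
Factor: A=k + 2; B=k + 8; C=k**2 + 9*k + 19.
Set up (k + 2)·f(k+1) − (k + 7)·f(k) − (k**2 + 9*k + 19) = 0.
From deg A=1, deg B=1, deg C=2: d=5.
A polynomial solution: f(k) = k*(k + 3)*(k + 5)*(k**2 + 12*k + 44)/144.
Get s_k = R·t_k = 5*k*(k**2 + 12*k + 44)/(48*(k**3 + 12*k**2 + 44*k + 48)) with R(k) = B(k−1)f(k)/C(k) = k*(k + 3)*(k + 5)*(k + 7)*(k**2 + 12*k + 44)/(144*(k**2 + 9*k + 19)).
Δs = 15*(k**2 + 9*k + 19)/(k**6 + 27*k**5 + 295*k**4 + 1665*k**3 + 5104*k**2 + 8028*k + 5040), as required.
Telescoping: Σ = s_(6) − s_(1) = 19/192 − (19/336) = 19/448.

Σ = 19/448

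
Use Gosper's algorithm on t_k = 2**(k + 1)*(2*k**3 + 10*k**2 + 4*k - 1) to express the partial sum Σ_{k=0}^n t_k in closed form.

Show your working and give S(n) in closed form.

Step 1: r(k) = 2*(2*k**3 + 16*k**2 + 30*k + 15)/(2*k**3 + 10*k**2 + 4*k - 1).
Take A(k)=2, B(k)=1, C(k)=k**3 + 5*k**2 + 2*k - 1/2.
Set up (2)·f(k+1) − (1)·f(k) − (k**3 + 5*k**2 + 2*k - 1/2) = 0.
From deg A=0, deg B=0, deg C=3: d=3.
A polynomial solution: f(k) = (2*k**3 - 2*k**2 - 1)/2.
Certificate R = B(k−1)f/C = (2*k**3 - 2*k**2 - 1)/(2*k**3 + 10*k**2 + 4*k - 1) gives s_k = 2**(k + 1)*(2*k**3 - 2*k**2 - 1).
Check: Δs_k = 2**(k + 1)*(2*k**3 + 10*k**2 + 4*k - 1). ✓
s_(n+1) = 2**(n + 2)*(2*n**3 + 4*n**2 + 2*n - 1) and s_(0) = -2, so S(n) = 8*2**n*n**3 + 16*2**n*n**2 + 8*2**n*n - 4*2**n + 2.

S(n) = 8*2**n*n**3 + 16*2**n*n**2 + 8*2**n*n - 4*2**n + 2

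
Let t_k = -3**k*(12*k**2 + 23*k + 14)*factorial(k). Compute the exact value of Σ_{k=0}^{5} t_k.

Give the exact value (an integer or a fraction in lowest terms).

Σ = -13121999

Compute t_(k+1)/t_k: get 3*(12*k**3 + 59*k**2 + 96*k + 49)/(12*k**2 + 23*k + 14).
Take A(k)=3*k + 3, B(k)=1, C(k)=k**2 + 23*k/12 + 7/6.
Key eq: (3*k + 3)·f(k+1) = (1)·f(k) + (k**2 + 23*k/12 + 7/6).
d = 1 from the (1,0,2) case.
Match coefficients ⇒ f(k) = (4*k + 1)/12.
Get s_k = R·t_k = -3**k*(4*k + 1)*factorial(k) with R(k) = B(k−1)f(k)/C(k) = (4*k + 1)/(12*k**2 + 23*k + 14).
Check: Δs_k = -3**k*(12*k**2 + 23*k + 14)*factorial(k). ✓
Σ_(k=0)^(5) t_k = s_(6) − s_(0) = -13122000 − (-1) = -13121999.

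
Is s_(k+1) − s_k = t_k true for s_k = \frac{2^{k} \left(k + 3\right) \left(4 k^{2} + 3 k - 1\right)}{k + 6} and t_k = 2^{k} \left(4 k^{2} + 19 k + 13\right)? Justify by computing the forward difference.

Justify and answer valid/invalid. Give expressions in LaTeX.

Invalid: residual \frac{2^{k} \left(- 12 k^{3} - 117 k^{2} - 372 k - 237\right)}{k^{2} + 13 k + 42} ≠ 0.

s_(k+1) = 2**(k + 1)*(k + 4)*(3*k + 4*(k + 1)**2 + 2)/(k + 7)
s_(k+1) − s_k = 2**k*(4*k**4 + 59*k**3 + 311*k**2 + 595*k + 309)/(k**2 + 13*k + 42)
(s_(k+1) − s_k) − t_k = 2**k*(-12*k**3 - 117*k**2 - 372*k - 237)/(k**2 + 13*k + 42)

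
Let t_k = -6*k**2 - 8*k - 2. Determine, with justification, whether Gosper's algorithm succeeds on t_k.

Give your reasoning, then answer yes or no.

Yes. s_k = k*(-2*k**2 - k + 1).

Ratio r(k) = (3*k**2 + 10*k + 8)/(3*k**2 + 4*k + 1).
Normal form (A,B,C) = (1, 1, k**2 + 4*k/3 + 1/3).
Solve (1)·f(k+1) − (1)·f(k) = k**2 + 4*k/3 + 1/3.
Degrees (0,0,2) ⇒ d ≤ 3.
Solve for f: f(k) = k*(k + 1)*(2*k - 1)/6 (degree 3 ≤ 3).
So s_k = (B(k−1)f/C)·t_k = (k*(2*k - 1)/(2*(3*k + 1)))·t_k = k*(-2*k**2 - k + 1).
s_(k+1) − s_k = -6*k**2 - 8*k - 2 = t_k.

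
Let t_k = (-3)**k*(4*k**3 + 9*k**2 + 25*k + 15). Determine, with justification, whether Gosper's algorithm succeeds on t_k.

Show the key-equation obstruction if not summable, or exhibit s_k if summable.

Step 1: r(k) = 3*(-4*k**3 - 21*k**2 - 55*k - 53)/(4*k**3 + 9*k**2 + 25*k + 15).
Take A(k)=-3, B(k)=1, C(k)=k**3 + 9*k**2/4 + 25*k/4 + 15/4.
Set up (-3)·f(k+1) − (1)·f(k) − (k**3 + 9*k**2/4 + 25*k/4 + 15/4) = 0.
deg f ≤ 3 (via 0,0,3).
Solve for f: f(k) = -k*(k**2 + 4)/4 (degree 3 ≤ 3).
R(k) = B(k−1)·f(k)/C(k) = -k*(k**2 + 4)/(4*k**3 + 9*k**2 + 25*k + 15); s_k = R·t_k = (-3)**k*k*(-k**2 - 4).
Verify: (-3)**k*(4*k**3 + 9*k**2 + 25*k + 15) matches t_k.

Yes. s_k = (-3)**k*k*(-k**2 - 4).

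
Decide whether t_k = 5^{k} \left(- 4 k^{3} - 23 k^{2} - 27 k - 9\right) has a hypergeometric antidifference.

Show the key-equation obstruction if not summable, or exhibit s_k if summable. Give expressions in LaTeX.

t_(k+1)/t_k = 5*(4*k**3 + 35*k**2 + 85*k + 63)/(4*k**3 + 23*k**2 + 27*k + 9).
Factor: A=5; B=1; C=k**3 + 23*k**2/4 + 27*k/4 + 9/4.
Solve (5)·f(k+1) − (1)·f(k) = k**3 + 23*k**2/4 + 27*k/4 + 9/4.
deg f ≤ 3 (via 0,0,3).
Solve for f: f(k) = (k**3 + 2*k**2 - 2*k + 1)/4 (degree 3 ≤ 3).
R(k) = B(k−1)·f(k)/C(k) = (k**3 + 2*k**2 - 2*k + 1)/((4*k + 3)*(k**2 + 5*k + 3)); s_k = R·t_k = 5**k*(-k**3 - 2*k**2 + 2*k - 1).
Δs = 5**k*(-4*k**3 - 23*k**2 - 27*k - 9), as required.

Yes. s_k = 5^{k} \left(- k^{3} - 2 k^{2} + 2 k - 1\right).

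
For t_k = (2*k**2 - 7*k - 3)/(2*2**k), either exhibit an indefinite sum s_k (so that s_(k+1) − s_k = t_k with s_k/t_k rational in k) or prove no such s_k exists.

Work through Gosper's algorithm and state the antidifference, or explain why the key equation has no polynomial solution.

The ratio is (2*k**2 - 3*k - 8)/(2*(2*k**2 - 7*k - 3)).
So A=1/2 and B=1, with C=k**2 - 7*k/2 - 3/2.
f must satisfy (1/2)·f(k+1) − (1)·f(k) = k**2 - 7*k/2 - 3/2.
deg f ≤ 2 (via 0,0,2).
Match coefficients ⇒ f(k) = -2*k**2 + 3*k + 4.
Then R = B(k−1)f/C = -2*(2*k**2 - 3*k - 4)/(2*k**2 - 7*k - 3), so s_k = R(k)·t_k = (-2*k**2 + 3*k + 4)/2**k.
s_(k+1) − s_k = (2*k**2 - 7*k - 3)/(2*2**k) = t_k.

s_k = (-2*k**2 + 3*k + 4)/2**k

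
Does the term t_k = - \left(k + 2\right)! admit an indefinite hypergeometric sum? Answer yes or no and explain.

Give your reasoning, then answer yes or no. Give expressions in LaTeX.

No — t_k has no hypergeometric antidifference.

Step 1: r(k) = k + 3.
Take A(k)=k + 3, B(k)=1, C(k)=1.
f must satisfy (k + 3)·f(k+1) − (1)·f(k) = 1.
Bound: deg f ≤ -1.
d = -1 < 0 ⇒ no nonzero polynomial f; not summable.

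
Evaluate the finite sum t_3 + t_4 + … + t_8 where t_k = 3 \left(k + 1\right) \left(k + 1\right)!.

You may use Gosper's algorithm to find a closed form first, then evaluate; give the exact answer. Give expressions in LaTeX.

The ratio is (k + 2)**2/(k + 1).
Factor: A=k + 2; B=1; C=k + 1.
Need (k + 2)·f(k+1) − (1)·f(k) = k + 1.
From deg A=1, deg B=0, deg C=1: d=0.
Coefficient equations give f(k) = 1.
R(k) = B(k−1)·f(k)/C(k) = 1/(k + 1); s_k = R·t_k = 3*factorial(k + 1).
Check: Δs_k = 3*(k + 1)*factorial(k + 1). ✓
Evaluate s at k=9 and k=3: 10886400 and 72; difference 10886328.

Σ = 10886328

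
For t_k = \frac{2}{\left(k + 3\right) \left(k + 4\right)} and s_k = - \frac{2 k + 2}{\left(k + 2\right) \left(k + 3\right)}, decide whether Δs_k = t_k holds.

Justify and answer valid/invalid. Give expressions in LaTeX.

Invalid: residual - \frac{4}{k^{3} + 9 k^{2} + 26 k + 24} ≠ 0.

s_(k+1) = 2*(-k - 2)/((k + 3)*(k + 4))
s_(k+1) − s_k = 2*k/(k**3 + 9*k**2 + 26*k + 24)
(s_(k+1) − s_k) − t_k = -4/(k**3 + 9*k**2 + 26*k + 24)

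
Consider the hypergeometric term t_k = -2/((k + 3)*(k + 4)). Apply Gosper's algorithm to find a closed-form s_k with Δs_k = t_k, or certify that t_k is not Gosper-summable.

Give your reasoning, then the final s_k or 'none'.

t_(k+1)/t_k = (k + 3)/(k + 5).
So A=k + 3 and B=k + 5, with C=1.
Need (k + 3)·f(k+1) − (k + 4)·f(k) = 1.
Degrees (1,1,0) ⇒ d ≤ 1.
Solving with deg f ≤ 1: f(k) = k/3.
Then R = B(k−1)f/C = k*(k + 4)/3, so s_k = R(k)·t_k = -2*k/(3*k + 9).
Verify: -2/(k**2 + 7*k + 12) matches t_k.

s_k = -2*k/(3*k + 9)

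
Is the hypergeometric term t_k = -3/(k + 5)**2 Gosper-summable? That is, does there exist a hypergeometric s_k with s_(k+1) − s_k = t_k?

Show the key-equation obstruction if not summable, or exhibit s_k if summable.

r(k) = (k + 5)**2/(k + 6)**2 after simplifying.
Gosper form: A/B · C(k+1)/C(k) with A=k**2 + 10*k + 25, B=k**2 + 12*k + 36, C=1.
Solve (k**2 + 10*k + 25)·f(k+1) − (k**2 + 10*k + 25)·f(k) = 1.
d = 0 from the (2,2,0) case.
f = c0 ⇒ A·f(k+1) − B(k−1)·f(k) − C = -1. The system {-1 = 0} is inconsistent; no antidifference.

No. Not Gosper-summable.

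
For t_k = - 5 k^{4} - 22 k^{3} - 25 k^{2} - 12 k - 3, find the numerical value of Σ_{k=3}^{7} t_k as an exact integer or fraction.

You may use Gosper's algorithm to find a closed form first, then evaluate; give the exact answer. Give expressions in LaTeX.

Σ = -44035

Step 1: r(k) = (5*k**4 + 42*k**3 + 121*k**2 + 148*k + 67)/(5*k**4 + 22*k**3 + 25*k**2 + 12*k + 3).
Take A(k)=1, B(k)=1, C(k)=k**4 + 22*k**3/5 + 5*k**2 + 12*k/5 + 3/5.
f must satisfy (1)·f(k+1) − (1)·f(k) = k**4 + 22*k**3/5 + 5*k**2 + 12*k/5 + 3/5.
Bound: deg f ≤ 5.
Coefficient equations give f(k) = k*(k**4 + 3*k**3 - k**2 - k + 1)/5.
Certificate R = B(k−1)f/C = k*(k**4 + 3*k**3 - k**2 - k + 1)/(5*k**4 + 22*k**3 + 25*k**2 + 12*k + 3) gives s_k = k*(-k**4 - 3*k**3 + k**2 + k - 1).
s_(k+1) − s_k = -5*k**4 - 22*k**3 - 25*k**2 - 12*k - 3 = t_k.
Sum = s_(8) − s_(3); s_(8) = -44488, s_(3) = -453 ⇒ -44035.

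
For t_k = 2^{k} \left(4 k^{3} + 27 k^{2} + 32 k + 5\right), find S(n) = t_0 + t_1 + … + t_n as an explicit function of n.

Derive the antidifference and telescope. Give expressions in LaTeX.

Ratio r(k) = 2*(4*k**3 + 39*k**2 + 98*k + 68)/(4*k**3 + 27*k**2 + 32*k + 5).
Take A(k)=2, B(k)=1, C(k)=k**3 + 27*k**2/4 + 8*k + 5/4.
Key eq: (2)·f(k+1) = (1)·f(k) + (k**3 + 27*k**2/4 + 8*k + 5/4).
From deg A=0, deg B=0, deg C=3: d=3.
Match coefficients ⇒ f(k) = (4*k**3 + 3*k**2 - 4*k - 1)/4.
So s_k = (B(k−1)f/C)·t_k = ((4*k**3 + 3*k**2 - 4*k - 1)/(4*k**3 + 27*k**2 + 32*k + 5))·t_k = 2**k*(4*k**3 + 3*k**2 - 4*k - 1).
Verify: 2**k*(4*k**3 + 27*k**2 + 32*k + 5) matches t_k.
Σ_(k=0)^n t_k = s_(n+1) − s_(0) = (2**(n + 1)*(4*n**3 + 15*n**2 + 14*n + 2)) − (-1), i.e. 8*2**n*n**3 + 30*2**n*n**2 + 28*2**n*n + 4*2**n + 1.

S(n) = 8 \cdot 2^{n} n^{3} + 30 \cdot 2^{n} n^{2} + 28 \cdot 2^{n} n + 4 \cdot 2^{n} + 1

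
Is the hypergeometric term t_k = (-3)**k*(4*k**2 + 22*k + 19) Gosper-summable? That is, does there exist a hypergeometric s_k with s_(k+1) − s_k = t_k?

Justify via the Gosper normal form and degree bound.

Yes. s_k = (-3)**k*(-k**2 - 4*k - 1).

Ratio r(k) = 3*(-4*k**2 - 30*k - 45)/(4*k**2 + 22*k + 19).
Normal form (A,B,C) = (-3, 1, k**2 + 11*k/2 + 19/4).
Need (-3)·f(k+1) − (1)·f(k) = k**2 + 11*k/2 + 19/4.
Degrees (0,0,2) ⇒ d ≤ 2.
Match coefficients ⇒ f(k) = -(k**2 + 4*k + 1)/4.
Get s_k = R·t_k = (-3)**k*(-k**2 - 4*k - 1) with R(k) = B(k−1)f(k)/C(k) = -(k**2 + 4*k + 1)/(4*k**2 + 22*k + 19).
Δs = (-3)**k*(4*k**2 + 22*k + 19), as required.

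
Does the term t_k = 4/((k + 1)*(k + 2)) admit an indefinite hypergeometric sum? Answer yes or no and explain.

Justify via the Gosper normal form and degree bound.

r(k) = (k + 1)/(k + 3) after simplifying.
A = k + 1, B = k + 3, C = 1.
Need (k + 1)·f(k+1) − (k + 2)·f(k) = 1.
From deg A=1, deg B=1, deg C=0: d=1.
A polynomial solution: f(k) = k.
R(k) = B(k−1)·f(k)/C(k) = k*(k + 2); s_k = R·t_k = 4*k/(k + 1).
s_(k+1) − s_k = 4/(k**2 + 3*k + 2) = t_k.

Yes. s_k = 4*k/(k + 1).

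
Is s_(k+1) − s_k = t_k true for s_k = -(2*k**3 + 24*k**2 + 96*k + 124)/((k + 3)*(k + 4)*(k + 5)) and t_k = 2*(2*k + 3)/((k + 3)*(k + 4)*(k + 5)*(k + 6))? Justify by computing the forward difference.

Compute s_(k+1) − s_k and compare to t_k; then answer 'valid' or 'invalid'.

valid (s_(k+1) − s_k reduces to t_k)

s_(k+1) = 2*(-48*k - (k + 1)**3 - 12*(k + 1)**2 - 110)/((k + 4)*(k + 5)*(k + 6))
s_(k+1) − s_k = 2*(2*k + 3)/(k**4 + 18*k**3 + 119*k**2 + 342*k + 360)
(s_(k+1) − s_k) − t_k = 0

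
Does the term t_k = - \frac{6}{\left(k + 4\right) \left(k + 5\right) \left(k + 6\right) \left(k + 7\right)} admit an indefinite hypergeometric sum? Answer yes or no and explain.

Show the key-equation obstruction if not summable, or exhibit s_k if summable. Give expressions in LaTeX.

Compute t_(k+1)/t_k: get (k + 4)/(k + 8).
Gosper form: A/B · C(k+1)/C(k) with A=k + 4, B=k + 8, C=1.
f must satisfy (k + 4)·f(k+1) − (k + 7)·f(k) = 1.
From deg A=1, deg B=1, deg C=0: d=3.
Solve for f: f(k) = k*(k**2 + 15*k + 74)/360 (degree 3 ≤ 3).
Certificate R = B(k−1)f/C = k*(k + 7)*(k**2 + 15*k + 74)/360 gives s_k = k*(-k**2 - 15*k - 74)/(60*(k + 4)*(k + 5)*(k + 6)).
s_(k+1) − s_k = -6/(k**4 + 22*k**3 + 179*k**2 + 638*k + 840) = t_k.

Yes. s_k = \frac{k \left(- k^{2} - 15 k - 74\right)}{60 \left(k + 4\right) \left(k + 5\right) \left(k + 6\right)}.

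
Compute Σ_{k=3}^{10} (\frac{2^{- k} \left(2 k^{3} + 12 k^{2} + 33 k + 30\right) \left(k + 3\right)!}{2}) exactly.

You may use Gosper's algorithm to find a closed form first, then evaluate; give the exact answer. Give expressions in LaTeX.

Σ = 12302011755

Compute t_(k+1)/t_k: get (2*k**4 + 26*k**3 + 135*k**2 + 329*k + 308)/(2*(2*k**3 + 12*k**2 + 33*k + 30)).
Gosper form: A/B · C(k+1)/C(k) with A=k/2 + 2, B=1, C=k**3 + 6*k**2 + 33*k/2 + 15.
Solve (k/2 + 2)·f(k+1) − (1)·f(k) = k**3 + 6*k**2 + 33*k/2 + 15.
Degrees (1,0,3) ⇒ d ≤ 2.
Coefficient equations give f(k) = 2*k**2 + 4*k + 3.
R(k) = B(k−1)·f(k)/C(k) = 2*(2*k**2 + 4*k + 3)/(2*k**3 + 12*k**2 + 33*k + 30); s_k = R·t_k = (2*k**2 + 4*k + 3)*factorial(k + 3)/2**k.
Check: Δs_k = (2*k**3 + 12*k**2 + 33*k + 30)*factorial(k + 3)/(2*2**k). ✓
Sum = s_(11) − s_(3); s_(11) = 12302014725, s_(3) = 2970 ⇒ 12302011755.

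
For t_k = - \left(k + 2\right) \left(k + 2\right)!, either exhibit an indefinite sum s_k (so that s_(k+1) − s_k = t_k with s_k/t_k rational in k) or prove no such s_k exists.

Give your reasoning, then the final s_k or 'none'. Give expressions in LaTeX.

s_k = - \left(k + 2\right)!

Step 1: r(k) = (k + 3)**2/(k + 2).
Normal form (A,B,C) = (k + 3, 1, k + 2).
Solve (k + 3)·f(k+1) − (1)·f(k) = k + 2.
d = 0 from the (1,0,1) case.
A polynomial solution: f(k) = 1.
Certificate R = B(k−1)f/C = 1/(k + 2) gives s_k = -factorial(k + 2).
Δs = -(k + 2)*factorial(k + 2), as required.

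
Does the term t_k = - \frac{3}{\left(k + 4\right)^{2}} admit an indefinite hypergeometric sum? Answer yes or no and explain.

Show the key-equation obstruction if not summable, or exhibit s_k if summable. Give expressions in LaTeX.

Step 1: r(k) = (k + 4)**2/(k + 5)**2.
Factor: A=k**2 + 8*k + 16; B=k**2 + 10*k + 25; C=1.
Solve (k**2 + 8*k + 16)·f(k+1) − (k**2 + 8*k + 16)·f(k) = 1.
Degrees (2,2,0) ⇒ d ≤ 0.
Put f(k) = c0: A·f(k+1) − B(k−1)·f(k) − C = -1; need -1 = 0 — inconsistent ⇒ no f, not summable.

No. Not Gosper-summable.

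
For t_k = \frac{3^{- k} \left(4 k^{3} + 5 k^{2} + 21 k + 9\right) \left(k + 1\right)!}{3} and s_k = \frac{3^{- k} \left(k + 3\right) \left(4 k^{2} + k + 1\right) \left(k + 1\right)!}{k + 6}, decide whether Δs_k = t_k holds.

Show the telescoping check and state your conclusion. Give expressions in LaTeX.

Invalid: residual - \frac{3^{- k} \left(4 k^{4} + 29 k^{3} + 39 k^{2} + 132 k + 51\right) \left(k + 1\right)!}{\left(k + 6\right) \left(k + 7\right)} ≠ 0.

s_(k+1) = (k + 4)*(4*k**2 + 9*k + 6)*factorial(k + 2)/(3*3**k*(k + 7))
s_(k+1) − s_k = (4*k**5 + 45*k**4 + 167*k**3 + 375*k**2 + 603*k + 225)*factorial(k + 1)/(3*3**k*(k + 6)*(k + 7))
(s_(k+1) − s_k) − t_k = -(4*k**4 + 29*k**3 + 39*k**2 + 132*k + 51)*factorial(k + 1)/(3**k*(k + 6)*(k + 7))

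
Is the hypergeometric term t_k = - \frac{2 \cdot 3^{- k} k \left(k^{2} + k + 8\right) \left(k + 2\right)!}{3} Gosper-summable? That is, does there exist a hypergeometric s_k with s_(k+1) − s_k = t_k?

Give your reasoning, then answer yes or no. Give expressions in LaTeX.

Ratio r(k) = (k + 1)*(k + 3)*(k + (k + 1)**2 + 9)/(3*k*(k**2 + k + 8)).
Take A(k)=k/3 + 1, B(k)=1, C(k)=k**3 + k**2 + 8*k.
Set up (k/3 + 1)·f(k+1) − (1)·f(k) − (k**3 + k**2 + 8*k) = 0.
From deg A=1, deg B=0, deg C=3: d=2.
Solving with deg f ≤ 2: f(k) = 3*(k**2 - k + 2).
Then R = B(k−1)f/C = 3*(k**2 - k + 2)/(k*(k**2 + k + 8)), so s_k = R(k)·t_k = -2*(k**2 - k + 2)*factorial(k + 2)/3**k.
Δs = -2*k*(k**2 + k + 8)*factorial(k + 2)/(3*3**k), as required.

Yes. s_k = - 2 \cdot 3^{- k} \left(k^{2} - k + 2\right) \left(k + 2\right)!.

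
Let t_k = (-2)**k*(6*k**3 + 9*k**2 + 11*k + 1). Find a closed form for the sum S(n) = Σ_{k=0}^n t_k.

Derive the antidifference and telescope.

S(n) = 4*(-2)**n*n**3 + 10*(-2)**n*n**2 + 10*(-2)**n*n + 2*(-2)**n - 1

The ratio is 2*(-6*k**3 - 27*k**2 - 47*k - 27)/(6*k**3 + 9*k**2 + 11*k + 1).
A = -2, B = 1, C = k**3 + 3*k**2/2 + 11*k/6 + 1/6.
Solve (-2)·f(k+1) − (1)·f(k) = k**3 + 3*k**2/2 + 11*k/6 + 1/6.
deg f ≤ 3 (via 0,0,3).
A polynomial solution: f(k) = -(2*k**3 - k**2 + k - 1)/6.
R(k) = B(k−1)·f(k)/C(k) = -(2*k**3 - k**2 + k - 1)/(6*k**3 + 9*k**2 + 11*k + 1); s_k = R·t_k = (-2)**k*(-2*k**3 + k**2 - k + 1).
Δs = (-2)**k*(6*k**3 + 9*k**2 + 11*k + 1), as required.
s_(n+1) = 2*(-2)**n*(2*n**3 + 5*n**2 + 5*n + 1) and s_(0) = 1, so S(n) = 4*(-2)**n*n**3 + 10*(-2)**n*n**2 + 10*(-2)**n*n + 2*(-2)**n - 1.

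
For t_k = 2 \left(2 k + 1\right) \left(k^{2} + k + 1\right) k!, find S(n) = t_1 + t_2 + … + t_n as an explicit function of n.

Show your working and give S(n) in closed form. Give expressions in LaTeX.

r(k) = (k + 1)*(2*k + 3)*(k + (k + 1)**2 + 2)/((2*k + 1)*(k**2 + k + 1)) after simplifying.
Factor: A=k + 1; B=1; C=k**3 + 3*k**2/2 + 3*k/2 + 1/2.
Solve (k + 1)·f(k+1) − (1)·f(k) = k**3 + 3*k**2/2 + 3*k/2 + 1/2.
Degrees (1,0,3) ⇒ d ≤ 2.
A polynomial solution: f(k) = (2*k**2 - k - 2)/2.
Get s_k = R·t_k = 2*(2*k**2 - k - 2)*factorial(k) with R(k) = B(k−1)f(k)/C(k) = (2*k**2 - k - 2)/((2*k + 1)*(k**2 + k + 1)).
Check: Δs_k = 2*(2*k + 1)*(k**2 + k + 1)*factorial(k). ✓
s_(n+1) = 2*(2*n**2 + 3*n - 1)*factorial(n + 1) and s_(1) = -2, so S(n) = 4*n**3*factorial(n) + 10*n**2*factorial(n) + 4*n*factorial(n) - 2*factorial(n) + 2.

S(n) = 4 n^{3} n! + 10 n^{2} n! + 4 n n! - 2 n! + 2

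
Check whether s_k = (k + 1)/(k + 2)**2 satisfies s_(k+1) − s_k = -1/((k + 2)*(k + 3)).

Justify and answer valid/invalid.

s_(k+1) = (k + 2)/(k + 3)**2
s_(k+1) − s_k = (-(k + 1)*(k + 3)**2 + (k + 2)**3)/((k + 2)**2*(k + 3)**2)
(s_(k+1) − s_k) − t_k = (2*k + 5)/(k**4 + 10*k**3 + 37*k**2 + 60*k + 36)

Invalid: residual (2*k + 5)/(k**4 + 10*k**3 + 37*k**2 + 60*k + 36) ≠ 0.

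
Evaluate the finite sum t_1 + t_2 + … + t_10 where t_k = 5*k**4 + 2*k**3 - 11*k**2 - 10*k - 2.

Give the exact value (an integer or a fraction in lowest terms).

Σ = 127910

Compute t_(k+1)/t_k: get (5*k**4 + 22*k**3 + 25*k**2 - 6*k - 16)/(5*k**4 + 2*k**3 - 11*k**2 - 10*k - 2).
Normal form (A,B,C) = (1, 1, k**4 + 2*k**3/5 - 11*k**2/5 - 2*k - 2/5).
Set up (1)·f(k+1) − (1)·f(k) − (k**4 + 2*k**3/5 - 11*k**2/5 - 2*k - 2/5) = 0.
d = 5 from the (0,0,4) case.
Match coefficients ⇒ f(k) = k*(k + 1)*(k**3 - 3*k**2 + 1)/5.
Then R = B(k−1)f/C = k*(k**3 - 3*k**2 + 1)/(5*k**3 - 3*k**2 - 8*k - 2), so s_k = R(k)·t_k = k*(k**4 - 2*k**3 - 3*k**2 + k + 1).
Δs = 5*k**4 + 2*k**3 - 11*k**2 - 10*k - 2, as required.
Sum = s_(11) − s_(1); s_(11) = 127908, s_(1) = -2 ⇒ 127910.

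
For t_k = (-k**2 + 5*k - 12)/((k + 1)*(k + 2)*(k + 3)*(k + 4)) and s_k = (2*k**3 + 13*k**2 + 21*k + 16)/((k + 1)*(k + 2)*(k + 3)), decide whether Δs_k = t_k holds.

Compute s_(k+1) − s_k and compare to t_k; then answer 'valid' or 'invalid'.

s_(k+1) = (21*k + 2*(k + 1)**3 + 13*(k + 1)**2 + 37)/((k + 2)*(k + 3)*(k + 4))
s_(k+1) − s_k = (-k**2 + 5*k - 12)/(k**4 + 10*k**3 + 35*k**2 + 50*k + 24)
(s_(k+1) − s_k) − t_k = 0

valid; difference matches t_k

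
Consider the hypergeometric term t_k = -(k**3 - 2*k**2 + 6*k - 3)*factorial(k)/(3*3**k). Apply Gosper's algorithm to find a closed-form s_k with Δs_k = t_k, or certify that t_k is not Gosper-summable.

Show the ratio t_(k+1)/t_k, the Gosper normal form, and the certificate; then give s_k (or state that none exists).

Step 1: r(k) = (k**4 + 2*k**3 + 6*k**2 + 7*k + 2)/(3*(k**3 - 2*k**2 + 6*k - 3)).
Gosper form: A/B · C(k+1)/C(k) with A=k/3 + 1/3, B=1, C=k**3 - 2*k**2 + 6*k - 3.
Need (k/3 + 1/3)·f(k+1) − (1)·f(k) = k**3 - 2*k**2 + 6*k - 3.
d = 2 from the (1,0,3) case.
Coefficient equations give f(k) = 3*(k - 1)**2.
R(k) = B(k−1)·f(k)/C(k) = 3*(k - 1)**2/(k**3 - 2*k**2 + 6*k - 3); s_k = R·t_k = -(k - 1)**2*factorial(k)/3**k.
Verify: -(k**3 - 2*k**2 + 6*k - 3)*factorial(k)/(3*3**k) matches t_k.

s_k = -(k - 1)**2*factorial(k)/3**k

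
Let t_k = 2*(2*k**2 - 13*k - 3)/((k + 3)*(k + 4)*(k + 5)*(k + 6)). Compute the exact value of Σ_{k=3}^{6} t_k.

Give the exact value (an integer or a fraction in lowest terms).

The ratio is (k + 3)*(13*k - 2*(k + 1)**2 + 16)/((k + 7)*(-2*k**2 + 13*k + 3)).
So A=k + 3 and B=k + 7, with C=k**2 - 13*k/2 - 3/2.
Set up (k + 3)·f(k+1) − (k + 6)·f(k) − (k**2 - 13*k/2 - 3/2) = 0.
From deg A=1, deg B=1, deg C=2: d=3.
Solve for f: f(k) = k*(k**2 - 68*k + 27)/80 (degree 3 ≤ 3).
Get s_k = R·t_k = k*(k**2 - 68*k + 27)/(20*(k + 3)*(k + 4)*(k + 5)) with R(k) = B(k−1)f(k)/C(k) = k*(k + 6)*(k**2 - 68*k + 27)/(40*(2*k**2 - 13*k - 3)).
Check: Δs_k = 2*(2*k**2 - 13*k - 3)/(k**4 + 18*k**3 + 119*k**2 + 342*k + 360). ✓
Telescoping: Σ = s_(7) − s_(3) = -7/66 − (-3/40) = -41/1320.

Σ = -41/1320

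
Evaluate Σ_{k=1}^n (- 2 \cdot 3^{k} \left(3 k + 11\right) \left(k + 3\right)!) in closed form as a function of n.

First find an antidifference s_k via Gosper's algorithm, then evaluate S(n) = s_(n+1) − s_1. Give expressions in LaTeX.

Compute t_(k+1)/t_k: get 3*(k + 4)*(3*k + 14)/(3*k + 11).
Factor: A=3*k + 12; B=1; C=k + 11/3.
Need (3*k + 12)·f(k+1) − (1)·f(k) = k + 11/3.
From deg A=1, deg B=0, deg C=1: d=0.
Match coefficients ⇒ f(k) = 1/3.
R(k) = B(k−1)·f(k)/C(k) = 1/(3*k + 11); s_k = R·t_k = -2*3**k*factorial(k + 3).
Check: Δs_k = -2*3**k*(3*k + 11)*factorial(k + 3). ✓
Telescope: S(n) = s_(n+1) − s_(1) = -6*3**n*factorial(n + 4) − (-144) = -6*3**n*factorial(n + 4) + 144.

S(n) = - 6 \cdot 3^{n} \left(n + 4\right)! + 144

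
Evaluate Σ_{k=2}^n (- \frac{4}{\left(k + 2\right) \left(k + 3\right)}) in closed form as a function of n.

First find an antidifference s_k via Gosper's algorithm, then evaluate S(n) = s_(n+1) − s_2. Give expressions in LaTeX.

Ratio r(k) = (k + 2)/(k + 4).
Gosper form: A/B · C(k+1)/C(k) with A=k + 2, B=k + 4, C=1.
f must satisfy (k + 2)·f(k+1) − (k + 3)·f(k) = 1.
Bound: deg f ≤ 1.
Solving with deg f ≤ 1: f(k) = k/2.
Then R = B(k−1)f/C = k*(k + 3)/2, so s_k = R(k)·t_k = -2*k/(k + 2).
Check: Δs_k = -4/(k**2 + 5*k + 6). ✓
Evaluate: s_(n+1) = 2*(-n - 1)/(n + 3); subtract s_(2) = -1 ⇒ S(n) = (1 - n)/(n + 3).

S(n) = \frac{1 - n}{n + 3}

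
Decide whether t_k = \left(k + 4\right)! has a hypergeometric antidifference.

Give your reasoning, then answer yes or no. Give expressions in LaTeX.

No — negative degree bound, so no certificate f.

t_(k+1)/t_k = k + 5.
So A=k + 5 and B=1, with C=1.
Set up (k + 5)·f(k+1) − (1)·f(k) − (1) = 0.
From deg A=1, deg B=0, deg C=0: d=-1.
d = -1 < 0 ⇒ no nonzero polynomial f; not summable.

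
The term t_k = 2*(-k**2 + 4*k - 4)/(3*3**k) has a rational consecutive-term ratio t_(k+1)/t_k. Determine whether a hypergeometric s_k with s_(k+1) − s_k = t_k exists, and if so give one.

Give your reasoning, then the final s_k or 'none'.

The ratio is (-4*k + (k + 1)**2)/(3*(k**2 - 4*k + 4)).
Normal form (A,B,C) = (1/3, 1, k**2 - 4*k + 4).
Set up (1/3)·f(k+1) − (1)·f(k) − (k**2 - 4*k + 4) = 0.
deg f ≤ 2 (via 0,0,2).
Solving with deg f ≤ 2: f(k) = -3*(k**2 - 3*k + 3)/2.
Get s_k = R·t_k = (k**2 - 3*k + 3)/3**k with R(k) = B(k−1)f(k)/C(k) = -3*(k**2 - 3*k + 3)/(2*(k - 2)**2).
Verify: 2*(-k**2 + 4*k - 4)/(3*3**k) matches t_k.

s_k = (k**2 - 3*k + 3)/3**k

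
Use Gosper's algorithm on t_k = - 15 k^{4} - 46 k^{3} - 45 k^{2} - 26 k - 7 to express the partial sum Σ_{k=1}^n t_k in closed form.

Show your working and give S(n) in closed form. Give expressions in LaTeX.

Step 1: r(k) = (15*k**4 + 106*k**3 + 273*k**2 + 314*k + 139)/(15*k**4 + 46*k**3 + 45*k**2 + 26*k + 7).
Normal form (A,B,C) = (1, 1, k**4 + 46*k**3/15 + 3*k**2 + 26*k/15 + 7/15).
Need (1)·f(k+1) − (1)·f(k) = k**4 + 46*k**3/15 + 3*k**2 + 26*k/15 + 7/15.
Bound: deg f ≤ 5.
Solve for f: f(k) = k*(3*k**4 + 4*k**3 - 3*k**2 + 2*k + 1)/15 (degree 5 ≤ 5).
Certificate R = B(k−1)f/C = k*(3*k**4 + 4*k**3 - 3*k**2 + 2*k + 1)/(15*k**4 + 46*k**3 + 45*k**2 + 26*k + 7) gives s_k = k*(-3*k**4 - 4*k**3 + 3*k**2 - 2*k - 1).
Δs = -15*k**4 - 46*k**3 - 45*k**2 - 26*k - 7, as required.
Σ_(k=1)^n t_k = s_(n+1) − s_(1) = (-3*n**5 - 19*n**4 - 43*n**3 - 47*n**2 - 27*n - 7) − (-7), i.e. n*(-3*n**4 - 19*n**3 - 43*n**2 - 47*n - 27).

S(n) = n \left(- 3 n^{4} - 19 n^{3} - 43 n^{2} - 47 n - 27\right)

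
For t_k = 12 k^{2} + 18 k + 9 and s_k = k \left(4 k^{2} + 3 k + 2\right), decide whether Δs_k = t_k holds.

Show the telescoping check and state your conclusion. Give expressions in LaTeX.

s_(k+1) = (k + 1)*(3*k + 4*(k + 1)**2 + 5)
s_(k+1) − s_k = 12*k**2 + 18*k + 9
(s_(k+1) − s_k) − t_k = 0

Valid — Δs_k = t_k.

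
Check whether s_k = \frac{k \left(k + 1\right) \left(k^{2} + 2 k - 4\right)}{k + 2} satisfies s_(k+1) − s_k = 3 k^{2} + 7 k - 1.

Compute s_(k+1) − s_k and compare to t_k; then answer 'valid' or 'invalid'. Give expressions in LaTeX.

s_(k+1) = (k + 1)*(k + 2)*(2*k + (k + 1)**2 - 2)/(k + 3)
s_(k+1) − s_k = (3*k**4 + 20*k**3 + 41*k**2 + 20*k - 4)/(k**2 + 5*k + 6)
(s_(k+1) − s_k) − t_k = (-2*k**3 - 11*k**2 - 17*k + 2)/(k**2 + 5*k + 6)

Invalid: residual \frac{- 2 k^{3} - 11 k^{2} - 17 k + 2}{k^{2} + 5 k + 6} ≠ 0.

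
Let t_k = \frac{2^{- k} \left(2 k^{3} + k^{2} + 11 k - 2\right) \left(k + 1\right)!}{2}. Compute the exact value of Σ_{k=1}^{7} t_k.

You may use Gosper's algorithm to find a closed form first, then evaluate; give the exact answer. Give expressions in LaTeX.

t_(k+1)/t_k = (k + 2)*(11*k + 2*(k + 1)**3 + (k + 1)**2 + 9)/(2*(2*k**3 + k**2 + 11*k - 2)).
So A=k/2 + 1 and B=1, with C=k**3 + k**2/2 + 11*k/2 - 1.
f must satisfy (k/2 + 1)·f(k+1) − (1)·f(k) = k**3 + k**2/2 + 11*k/2 - 1.
d = 2 from the (1,0,3) case.
A polynomial solution: f(k) = 2*k**2 - 3*k + 4.
So s_k = (B(k−1)f/C)·t_k = (2*(2*k**2 - 3*k + 4)/(2*k**3 + k**2 + 11*k - 2))·t_k = (2*k**2 - 3*k + 4)*factorial(k + 1)/2**k.
Verify: (2*k**3 + k**2 + 11*k - 2)*factorial(k + 1)/(2*2**k) matches t_k.
Σ_(k=1)^(7) t_k = s_(8) − s_(1) = 153090 − (3) = 153087.

Σ = 153087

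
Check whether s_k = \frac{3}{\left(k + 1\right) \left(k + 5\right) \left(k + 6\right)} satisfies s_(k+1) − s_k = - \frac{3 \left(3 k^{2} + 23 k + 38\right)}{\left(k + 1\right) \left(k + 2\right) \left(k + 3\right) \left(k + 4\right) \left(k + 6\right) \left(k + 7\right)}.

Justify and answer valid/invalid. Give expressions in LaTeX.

Invalid: residual \frac{6 \left(4 k^{2} + 27 k + 41\right)}{k^{7} + 28 k^{6} + 322 k^{5} + 1960 k^{4} + 6769 k^{3} + 13132 k^{2} + 13068 k + 5040} ≠ 0.

s_(k+1) = 3/((k + 2)*(k + 6)*(k + 7))
s_(k+1) − s_k = 9*(-k - 3)/(k**5 + 21*k**4 + 163*k**3 + 567*k**2 + 844*k + 420)
(s_(k+1) − s_k) − t_k = 6*(4*k**2 + 27*k + 41)/(k**7 + 28*k**6 + 322*k**5 + 1960*k**4 + 6769*k**3 + 13132*k**2 + 13068*k + 5040)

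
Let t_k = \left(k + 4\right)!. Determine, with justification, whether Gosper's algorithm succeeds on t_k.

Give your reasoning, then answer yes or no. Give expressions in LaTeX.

Step 1: r(k) = k + 5.
Take A(k)=k + 5, B(k)=1, C(k)=1.
Set up (k + 5)·f(k+1) − (1)·f(k) − (1) = 0.
Degrees (1,0,0) ⇒ d ≤ -1.
Bound -1 < 0, so the key equation has no polynomial solution.

No — negative degree bound, so no certificate f.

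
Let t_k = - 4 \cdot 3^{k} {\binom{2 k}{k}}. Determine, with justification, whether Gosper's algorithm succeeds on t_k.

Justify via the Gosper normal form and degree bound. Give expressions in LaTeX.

Compute t_(k+1)/t_k: get 6*(2*k + 1)/(k + 1).
Factor: A=12*k + 6; B=k + 1; C=1.
Solve (12*k + 6)·f(k+1) − (k)·f(k) = 1.
deg f ≤ -1 (via 1,1,0).
d = -1 < 0 ⇒ no nonzero polynomial f; not summable.

No — t_k has no hypergeometric antidifference.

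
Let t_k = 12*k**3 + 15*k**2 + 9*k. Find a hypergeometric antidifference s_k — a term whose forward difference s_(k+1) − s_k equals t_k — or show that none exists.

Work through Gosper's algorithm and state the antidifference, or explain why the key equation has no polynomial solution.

r(k) = (4*k**3 + 17*k**2 + 25*k + 12)/(k*(4*k**2 + 5*k + 3)) after simplifying.
Factor: A=1; B=1; C=k**3 + 5*k**2/4 + 3*k/4.
Set up (1)·f(k+1) − (1)·f(k) − (k**3 + 5*k**2/4 + 3*k/4) = 0.
d = 4 from the (0,0,3) case.
Coefficient equations give f(k) = k*(k - 1)*(3*k**2 + 2*k + 2)/12.
So s_k = (B(k−1)f/C)·t_k = ((k - 1)*(3*k**2 + 2*k + 2)/(3*(4*k**2 + 5*k + 3)))·t_k = k*(3*k**3 - k**2 - 2).
Δs = 3*k*(4*k**2 + 5*k + 3), as required.

s_k = k*(3*k**3 - k**2 - 2)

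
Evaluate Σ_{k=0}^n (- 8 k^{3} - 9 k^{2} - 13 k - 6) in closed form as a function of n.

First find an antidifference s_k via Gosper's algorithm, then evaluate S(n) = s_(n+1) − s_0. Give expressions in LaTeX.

Step 1: r(k) = (8*k**3 + 33*k**2 + 55*k + 36)/(8*k**3 + 9*k**2 + 13*k + 6).
Take A(k)=1, B(k)=1, C(k)=k**3 + 9*k**2/8 + 13*k/8 + 3/4.
Solve (1)·f(k+1) − (1)·f(k) = k**3 + 9*k**2/8 + 13*k/8 + 3/4.
d = 4 from the (0,0,3) case.
Match coefficients ⇒ f(k) = k*(2*k**3 - k**2 + 4*k + 1)/8.
R(k) = B(k−1)·f(k)/C(k) = k*(2*k**3 - k**2 + 4*k + 1)/(8*k**3 + 9*k**2 + 13*k + 6); s_k = R·t_k = k*(-2*k**3 + k**2 - 4*k - 1).
Check: Δs_k = -8*k**3 - 9*k**2 - 13*k - 6. ✓
Telescope: S(n) = s_(n+1) − s_(0) = -2*n**4 - 7*n**3 - 13*n**2 - 14*n - 6 − (0) = -2*n**4 - 7*n**3 - 13*n**2 - 14*n - 6.

S(n) = - 2 n^{4} - 7 n^{3} - 13 n^{2} - 14 n - 6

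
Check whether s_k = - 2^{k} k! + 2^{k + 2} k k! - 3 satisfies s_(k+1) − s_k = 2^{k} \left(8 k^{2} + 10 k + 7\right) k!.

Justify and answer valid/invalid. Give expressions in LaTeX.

Valid — Δs_k = t_k.

s_(k+1) = 8*2**k*k**2*factorial(k) + 14*2**k*k*factorial(k) + 6*2**k*factorial(k) - 3
s_(k+1) − s_k = 2**k*(8*k**2 + 10*k + 7)*factorial(k)
(s_(k+1) − s_k) − t_k = 0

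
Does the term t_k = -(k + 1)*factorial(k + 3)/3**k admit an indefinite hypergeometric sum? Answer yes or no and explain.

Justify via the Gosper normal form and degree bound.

Step 1: r(k) = (k + 2)*(k + 4)/(3*(k + 1)).
Normal form (A,B,C) = (k/3 + 4/3, 1, k + 1).
f must satisfy (k/3 + 4/3)·f(k+1) − (1)·f(k) = k + 1.
Degrees (1,0,1) ⇒ d ≤ 0.
Solve for f: f(k) = 3 (degree 0 ≤ 0).
So s_k = (B(k−1)f/C)·t_k = (3/(k + 1))·t_k = -3**(1 - k)*factorial(k + 3).
Verify: -(k + 1)*factorial(k + 3)/3**k matches t_k.

Yes. s_k = -3**(1 - k)*factorial(k + 3).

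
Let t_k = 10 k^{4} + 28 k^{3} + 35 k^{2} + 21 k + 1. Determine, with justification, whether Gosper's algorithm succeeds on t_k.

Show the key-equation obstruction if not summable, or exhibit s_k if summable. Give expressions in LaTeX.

Yes. s_k = k \left(2 k^{4} + 2 k^{3} + k^{2} - 4\right).

The ratio is (10*k**4 + 68*k**3 + 179*k**2 + 215*k + 95)/(10*k**4 + 28*k**3 + 35*k**2 + 21*k + 1).
Take A(k)=1, B(k)=1, C(k)=k**4 + 14*k**3/5 + 7*k**2/2 + 21*k/10 + 1/10.
Need (1)·f(k+1) − (1)·f(k) = k**4 + 14*k**3/5 + 7*k**2/2 + 21*k/10 + 1/10.
deg f ≤ 5 (via 0,0,4).
Coefficient equations give f(k) = k*(2*k**4 + 2*k**3 + k**2 - 4)/10.
Get s_k = R·t_k = k*(2*k**4 + 2*k**3 + k**2 - 4) with R(k) = B(k−1)f(k)/C(k) = k*(2*k**4 + 2*k**3 + k**2 - 4)/(10*k**4 + 28*k**3 + 35*k**2 + 21*k + 1).
Verify: 10*k**4 + 28*k**3 + 35*k**2 + 21*k + 1 matches t_k.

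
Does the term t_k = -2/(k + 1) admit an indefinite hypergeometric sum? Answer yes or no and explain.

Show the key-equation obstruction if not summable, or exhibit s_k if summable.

t_(k+1)/t_k = (k + 1)/(k + 2).
Gosper form: A/B · C(k+1)/C(k) with A=k + 1, B=k + 2, C=1.
Solve (k + 1)·f(k+1) − (k + 1)·f(k) = 1.
Bound: deg f ≤ 0.
f = c0 ⇒ A·f(k+1) − B(k−1)·f(k) − C = -1. The system {-1 = 0} is inconsistent; no antidifference.

No. Not Gosper-summable.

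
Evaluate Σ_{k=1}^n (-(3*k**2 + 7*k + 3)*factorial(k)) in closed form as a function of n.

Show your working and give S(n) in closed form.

S(n) = -3*n**2*factorial(n) - 10*n*factorial(n) - 7*factorial(n) + 7

Ratio r(k) = (k + 1)*(7*k + 3*(k + 1)**2 + 10)/(3*k**2 + 7*k + 3).
Factor: A=k + 1; B=1; C=k**2 + 7*k/3 + 1.
Set up (k + 1)·f(k+1) − (1)·f(k) − (k**2 + 7*k/3 + 1) = 0.
Bound: deg f ≤ 1.
Solve for f: f(k) = (3*k + 4)/3 (degree 1 ≤ 1).
R(k) = B(k−1)·f(k)/C(k) = (3*k + 4)/(3*k**2 + 7*k + 3); s_k = R·t_k = -(3*k + 4)*factorial(k).
s_(k+1) − s_k = -(3*k**2 + 7*k + 3)*factorial(k) = t_k.
s_(n+1) = -(3*n + 7)*factorial(n + 1) and s_(1) = -7, so S(n) = -3*n**2*factorial(n) - 10*n*factorial(n) - 7*factorial(n) + 7.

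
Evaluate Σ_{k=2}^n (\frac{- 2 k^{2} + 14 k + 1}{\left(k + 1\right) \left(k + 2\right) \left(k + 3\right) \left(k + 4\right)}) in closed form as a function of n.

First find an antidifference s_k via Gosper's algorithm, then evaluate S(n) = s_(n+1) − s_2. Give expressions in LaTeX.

t_(k+1)/t_k = (k + 1)*(14*k - 2*(k + 1)**2 + 15)/((k + 5)*(-2*k**2 + 14*k + 1)).
Take A(k)=k + 1, B(k)=k + 5, C(k)=k**2 - 7*k - 1/2.
Set up (k + 1)·f(k+1) − (k + 4)·f(k) − (k**2 - 7*k - 1/2) = 0.
From deg A=1, deg B=1, deg C=2: d=3.
Solve for f: f(k) = -k*(k**2 + 18*k - 13)/12 (degree 3 ≤ 3).
Then R = B(k−1)f/C = -k*(k + 4)*(k**2 + 18*k - 13)/(6*(2*k**2 - 14*k - 1)), so s_k = R(k)·t_k = k*(k**2 + 18*k - 13)/(6*(k + 1)*(k + 2)*(k + 3)).
s_(k+1) − s_k = (-2*k**2 + 14*k + 1)/(k**4 + 10*k**3 + 35*k**2 + 50*k + 24) = t_k.
s_(n+1) = (n**3 + 21*n**2 + 26*n + 6)/(6*(n**3 + 9*n**2 + 26*n + 24)) and s_(2) = 3/20, so S(n) = (n**3 + 129*n**2 + 26*n - 156)/(60*(n**3 + 9*n**2 + 26*n + 24)).

S(n) = \frac{n^{3} + 129 n^{2} + 26 n - 156}{60 \left(n^{3} + 9 n^{2} + 26 n + 24\right)}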